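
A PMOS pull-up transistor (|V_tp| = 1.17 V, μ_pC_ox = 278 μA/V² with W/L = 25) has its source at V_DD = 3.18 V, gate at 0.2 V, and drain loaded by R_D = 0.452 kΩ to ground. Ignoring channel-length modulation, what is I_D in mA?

V_SG = V_DD − V_G = 3.18 − 0.2 = 2.98 V, so V_ov = 2.98 − 1.17 = 1.81 V.
k_p = μ_pC_ox · (W/L) = 6.95 mA/V².
Assume saturation: I_D = ½ k_p V_ov² = 0.5 × 6.95 × 1.81² = 11.4 mA, giving V_SD = V_DD − I_D R_D = 3.18 − 11.4 × 0.452 = -1.97 V.
But -1.97 V < V_ov = 1.81 V, so the device is actually in triode.
In triode I_D = k_p[V_ov V_SD − ½ V_SD²] and I_D = (V_DD − V_SD)/R_D. Equating: 1.57 V_SD² − 6.686 V_SD + 3.18 = 0, giving V_SD = 0.546 V (the root below V_ov).
I_D = (3.18 − 0.546) / 0.452 = 5.83 mA.

I_D = 5.83 mA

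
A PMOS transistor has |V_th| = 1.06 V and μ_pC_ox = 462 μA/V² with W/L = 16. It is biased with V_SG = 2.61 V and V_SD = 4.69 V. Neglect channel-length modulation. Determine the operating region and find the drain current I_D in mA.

k_p = μ_pC_ox · (W/L) = 7.392 mA/V².
V_ov = V_SG − |V_th| = 2.61 − 1.06 = 1.55 V.
Since V_SD = 4.69 V ≥ V_ov = 1.55 V, the device is in saturation.
I_D = ½ k_p V_ov² = 0.5 × 7.392 × 1.55² = 8.88 mA.

Saturation; I_D = 8.88 mA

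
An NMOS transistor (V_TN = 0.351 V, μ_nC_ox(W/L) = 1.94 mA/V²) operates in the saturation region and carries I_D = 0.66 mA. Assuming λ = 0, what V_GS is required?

V_GS = 1.18 V

In saturation I_D = ½ k_n (V_GS − V_TN)², so V_GS − V_TN = √(2 I_D / k_n) = √(2 × 0.66 / 1.94) = 0.825 V.
V_GS = 0.351 + 0.825 = 1.18 V.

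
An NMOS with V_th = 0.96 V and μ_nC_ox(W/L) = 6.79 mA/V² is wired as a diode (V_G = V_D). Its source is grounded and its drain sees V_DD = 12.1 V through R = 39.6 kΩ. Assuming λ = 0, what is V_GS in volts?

V_GS = 1.24 V

With gate tied to drain, V_GS = V_DS ≥ V_GS − V_th, so the device is in saturation.
KCL at the drain: ½ k_n (V_GS − V_th)² = (V_DD − V_GS)/R.
Let x = V_GS − 0.96. Then 134 x² + x − 11.14 = 0, giving x = 0.284 V (positive root), so V_GS = 1.24 V.
I_D = (V_DD − V_GS)/R = (12.1 − 1.24) / 39.6 = 0.274 mA.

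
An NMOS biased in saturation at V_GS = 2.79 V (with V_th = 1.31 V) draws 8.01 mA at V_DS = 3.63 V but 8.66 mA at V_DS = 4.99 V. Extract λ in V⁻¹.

With V_GS fixed, I_D ∝ (1 + λ V_DS) in saturation, so I_D2/I_D1 = (1 + λ V_DS2)/(1 + λ V_DS1).
8.66/8.01 = 1.081 = (1 + 4.99 λ)/(1 + 3.63 λ).
Solving: λ (I_D1 V_DS2 − I_D2 V_DS1) = I_D2 − I_D1, so λ = (8.66 − 8.01) / (8.01 × 4.99 − 8.66 × 3.63) = 0.65 / 8.53 = 0.0762 V⁻¹.

λ = 0.0762 V⁻¹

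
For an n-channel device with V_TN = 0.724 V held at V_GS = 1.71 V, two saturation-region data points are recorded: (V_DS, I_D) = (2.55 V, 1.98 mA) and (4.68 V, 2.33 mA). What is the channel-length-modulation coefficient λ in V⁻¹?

λ = 0.105 V⁻¹

With V_GS fixed, I_D ∝ (1 + λ V_DS) in saturation, so I_D2/I_D1 = (1 + λ V_DS2)/(1 + λ V_DS1).
2.33/1.98 = 1.177 = (1 + 4.68 λ)/(1 + 2.55 λ).
Solving: λ (I_D1 V_DS2 − I_D2 V_DS1) = I_D2 − I_D1, so λ = (2.33 − 1.98) / (1.98 × 4.68 − 2.33 × 2.55) = 0.35 / 3.32 = 0.105 V⁻¹.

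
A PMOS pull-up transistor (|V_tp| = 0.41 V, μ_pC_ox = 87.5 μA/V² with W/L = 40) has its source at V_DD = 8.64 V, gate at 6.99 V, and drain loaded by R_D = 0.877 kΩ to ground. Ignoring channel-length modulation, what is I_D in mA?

I_D = 2.69 mA

V_SG = V_DD − V_G = 8.64 − 6.99 = 1.65 V, so V_ov = 1.65 − 0.41 = 1.24 V.
k_p = μ_pC_ox · (W/L) = 3.5 mA/V².
Assume saturation: I_D = ½ k_p V_ov² = 0.5 × 3.5 × 1.24² = 2.69 mA, giving V_SD = V_DD − I_D R_D = 8.64 − 2.69 × 0.877 = 6.28 V.
V_SD = 6.28 V ≥ V_ov = 1.24 V, confirming saturation.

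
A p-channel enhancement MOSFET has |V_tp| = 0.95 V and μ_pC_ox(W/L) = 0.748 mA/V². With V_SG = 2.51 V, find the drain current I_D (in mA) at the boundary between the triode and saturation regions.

I_D = 0.910 mA

At the boundary V_SD = V_ov = V_SG − |V_tp| = 2.51 − 0.95 = 1.56 V.
I_D = ½ k_p V_ov² = 0.5 × 0.748 × 1.56² = 0.91 mA.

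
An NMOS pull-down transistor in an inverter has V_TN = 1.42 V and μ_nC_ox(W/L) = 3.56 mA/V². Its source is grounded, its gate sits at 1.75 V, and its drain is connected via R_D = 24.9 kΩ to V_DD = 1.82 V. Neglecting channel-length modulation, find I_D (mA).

V_GS = V_G = 1.75 V, so V_ov = 1.75 − 1.42 = 0.33 V.
Assume saturation: I_D = ½ k_n V_ov² = 0.5 × 3.56 × 0.33² = 0.194 mA, giving V_DS = V_DD − I_D R_D = 1.82 − 0.194 × 24.9 = -3.01 V.
But -3.01 V < V_ov = 0.33 V, so the device is actually in triode.
In triode I_D = k_n[V_ov V_DS − ½ V_DS²] and I_D = (V_DD − V_DS)/R_D. Equating: 44.3 V_DS² − 30.25 V_DS + 1.82 = 0, giving V_DS = 0.0667 V (the root below V_ov).
I_D = (1.82 − 0.0667) / 24.9 = 0.0704 mA.

I_D = 0.0704 mA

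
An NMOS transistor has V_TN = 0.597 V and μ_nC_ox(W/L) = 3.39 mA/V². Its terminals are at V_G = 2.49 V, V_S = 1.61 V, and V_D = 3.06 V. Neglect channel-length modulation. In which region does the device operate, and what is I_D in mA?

Saturation; I_D = 0.136 mA

V_GS = V_G − V_S = 2.49 − 1.61 = 0.88 V; V_DS = V_D − V_S = 3.06 − 1.61 = 1.45 V.
V_ov = V_GS − V_TN = 0.88 − 0.597 = 0.283 V.
Since V_DS = 1.45 V ≥ V_ov = 0.283 V, the device is in saturation.
I_D = ½ k_n V_ov² = 0.5 × 3.39 × 0.283² = 0.136 mA.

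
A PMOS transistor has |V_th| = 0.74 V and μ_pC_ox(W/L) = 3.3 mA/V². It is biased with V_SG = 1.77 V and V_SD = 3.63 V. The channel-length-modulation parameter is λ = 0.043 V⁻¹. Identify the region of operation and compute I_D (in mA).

V_ov = V_SG − |V_th| = 1.77 − 0.74 = 1.03 V.
Since V_SD = 3.63 V ≥ V_ov = 1.03 V, the device is in saturation.
I_D = ½ k_p V_ov² (1 + λ V_SD) = 0.5 × 3.3 × 1.03² × (1 + 0.043 × 3.63) = 2.02 mA.

Saturation; I_D = 2.02 mA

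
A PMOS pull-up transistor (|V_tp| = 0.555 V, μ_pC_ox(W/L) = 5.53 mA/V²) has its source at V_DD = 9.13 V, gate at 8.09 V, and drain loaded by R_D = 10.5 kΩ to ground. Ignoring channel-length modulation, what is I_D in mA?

V_SG = V_DD − V_G = 9.13 − 8.09 = 1.04 V, so V_ov = 1.04 − 0.555 = 0.485 V.
Assume saturation: I_D = ½ k_p V_ov² = 0.5 × 5.53 × 0.485² = 0.65 mA, giving V_SD = V_DD − I_D R_D = 9.13 − 0.65 × 10.5 = 2.3 V.
V_SD = 2.3 V ≥ V_ov = 0.485 V, confirming saturation.

I_D = 0.650 mA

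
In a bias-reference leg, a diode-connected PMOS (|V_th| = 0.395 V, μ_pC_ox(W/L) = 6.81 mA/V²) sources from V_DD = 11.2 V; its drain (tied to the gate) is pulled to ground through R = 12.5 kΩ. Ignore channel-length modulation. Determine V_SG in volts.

With gate tied to drain, V_SG = V_SD ≥ V_SG − |V_th|, so the device is in saturation.
KCL at the drain: ½ k_p (V_SG − |V_th|)² = (V_DD − V_SG)/R.
Let x = V_SG − 0.395. Then 42.6 x² + x − 10.8 = 0, giving x = 0.492 V (positive root), so V_SG = 0.887 V.
I_D = (V_DD − V_SG)/R = (11.2 − 0.887) / 12.5 = 0.825 mA.

V_SG = 0.887 V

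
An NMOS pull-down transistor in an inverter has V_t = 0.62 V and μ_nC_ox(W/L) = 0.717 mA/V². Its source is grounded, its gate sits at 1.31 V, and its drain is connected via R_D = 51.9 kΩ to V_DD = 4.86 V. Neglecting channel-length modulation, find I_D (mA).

I_D = 0.0895 mA

V_GS = V_G = 1.31 V, so V_ov = 1.31 − 0.62 = 0.69 V.
Assume saturation: I_D = ½ k_n V_ov² = 0.5 × 0.717 × 0.69² = 0.171 mA, giving V_DS = V_DD − I_D R_D = 4.86 − 0.171 × 51.9 = -4 V.
But -4 V < V_ov = 0.69 V, so the device is actually in triode.
In triode I_D = k_n[V_ov V_DS − ½ V_DS²] and I_D = (V_DD − V_DS)/R_D. Equating: 18.6 V_DS² − 26.68 V_DS + 4.86 = 0, giving V_DS = 0.214 V (the root below V_ov).
I_D = (4.86 − 0.214) / 51.9 = 0.0895 mA.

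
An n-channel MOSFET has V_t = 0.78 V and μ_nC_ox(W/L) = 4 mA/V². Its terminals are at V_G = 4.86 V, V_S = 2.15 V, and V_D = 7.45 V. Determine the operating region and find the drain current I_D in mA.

V_GS = V_G − V_S = 4.86 − 2.15 = 2.71 V; V_DS = V_D − V_S = 7.45 − 2.15 = 5.3 V.
V_ov = V_GS − V_t = 2.71 − 0.78 = 1.93 V.
Since V_DS = 5.3 V ≥ V_ov = 1.93 V, the device is in saturation.
I_D = ½ k_n V_ov² = 0.5 × 4 × 1.93² = 7.45 mA.

Saturation; I_D = 7.45 mA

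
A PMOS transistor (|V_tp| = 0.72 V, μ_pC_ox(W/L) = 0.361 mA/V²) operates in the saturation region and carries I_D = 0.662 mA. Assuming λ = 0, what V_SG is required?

In saturation I_D = ½ k_p (V_SG − |V_tp|)², so V_SG − |V_tp| = √(2 I_D / k_p) = √(2 × 0.662 / 0.361) = 1.92 V.
V_SG = 0.72 + 1.92 = 2.64 V.

V_SG = 2.64 V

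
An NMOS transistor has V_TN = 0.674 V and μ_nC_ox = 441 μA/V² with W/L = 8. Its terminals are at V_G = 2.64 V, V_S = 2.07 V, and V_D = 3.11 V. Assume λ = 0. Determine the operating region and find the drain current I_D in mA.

Cutoff; I_D = 0 mA

V_GS = V_G − V_S = 2.64 − 2.07 = 0.57 V; V_DS = V_D − V_S = 3.11 − 2.07 = 1.04 V.
V_GS = 0.57 V < V_TN = 0.674 V, so the transistor is in cutoff.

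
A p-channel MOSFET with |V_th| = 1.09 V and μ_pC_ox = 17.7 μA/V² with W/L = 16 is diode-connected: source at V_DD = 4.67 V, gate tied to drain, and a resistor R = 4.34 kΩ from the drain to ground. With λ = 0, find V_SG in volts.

V_SG = 2.82 V

With gate tied to drain, V_SG = V_SD ≥ V_SG − |V_th|, so the device is in saturation.
k_p = μ_pC_ox · (W/L) = 0.2832 mA/V².
KCL at the drain: ½ k_p (V_SG − |V_th|)² = (V_DD − V_SG)/R.
Let x = V_SG − 1.09. Then 0.615 x² + x − 3.58 = 0, giving x = 1.73 V (positive root), so V_SG = 2.82 V.
I_D = (V_DD − V_SG)/R = (4.67 − 2.82) / 4.34 = 0.425 mA.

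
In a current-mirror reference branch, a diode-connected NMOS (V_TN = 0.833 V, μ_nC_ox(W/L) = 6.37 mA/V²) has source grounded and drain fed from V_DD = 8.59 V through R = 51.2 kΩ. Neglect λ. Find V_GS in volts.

V_GS = 1.05 V

With gate tied to drain, V_GS = V_DS ≥ V_GS − V_TN, so the device is in saturation.
KCL at the drain: ½ k_n (V_GS − V_TN)² = (V_DD − V_GS)/R.
Let x = V_GS − 0.833. Then 163 x² + x − 7.757 = 0, giving x = 0.215 V (positive root), so V_GS = 1.05 V.
I_D = (V_DD − V_GS)/R = (8.59 − 1.05) / 51.2 = 0.147 mA.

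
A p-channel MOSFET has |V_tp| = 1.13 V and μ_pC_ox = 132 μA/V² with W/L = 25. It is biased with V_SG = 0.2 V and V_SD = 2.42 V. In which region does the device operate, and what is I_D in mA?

V_SG = 0.2 V < |V_tp| = 1.13 V, so the transistor is in cutoff.

Cutoff; I_D = 0 mA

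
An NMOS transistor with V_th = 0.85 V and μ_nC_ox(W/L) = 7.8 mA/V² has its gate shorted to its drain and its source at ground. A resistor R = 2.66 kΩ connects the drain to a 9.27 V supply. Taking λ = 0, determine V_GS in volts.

V_GS = 1.70 V

With gate tied to drain, V_GS = V_DS ≥ V_GS − V_th, so the device is in saturation.
KCL at the drain: ½ k_n (V_GS − V_th)² = (V_DD − V_GS)/R.
Let x = V_GS − 0.85. Then 10.4 x² + x − 8.42 = 0, giving x = 0.854 V (positive root), so V_GS = 1.7 V.
I_D = (V_DD − V_GS)/R = (9.27 − 1.7) / 2.66 = 2.84 mA.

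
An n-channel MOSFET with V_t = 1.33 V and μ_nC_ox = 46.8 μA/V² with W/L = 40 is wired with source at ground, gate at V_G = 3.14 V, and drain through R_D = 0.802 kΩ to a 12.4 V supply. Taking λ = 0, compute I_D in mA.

I_D = 3.07 mA

V_GS = V_G = 3.14 V, so V_ov = 3.14 − 1.33 = 1.81 V.
k_n = μ_nC_ox · (W/L) = 1.872 mA/V².
Assume saturation: I_D = ½ k_n V_ov² = 0.5 × 1.872 × 1.81² = 3.07 mA, giving V_DS = V_DD − I_D R_D = 12.4 − 3.07 × 0.802 = 9.94 V.
V_DS = 9.94 V ≥ V_ov = 1.81 V, confirming saturation.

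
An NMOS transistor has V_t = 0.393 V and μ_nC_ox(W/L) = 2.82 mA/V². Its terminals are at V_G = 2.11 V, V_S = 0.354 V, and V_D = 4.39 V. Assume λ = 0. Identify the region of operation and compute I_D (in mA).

Saturation; I_D = 2.62 mA

V_GS = V_G − V_S = 2.11 − 0.354 = 1.76 V; V_DS = V_D − V_S = 4.39 − 0.354 = 4.04 V.
V_ov = V_GS − V_t = 1.76 − 0.393 = 1.36 V.
Since V_DS = 4.04 V ≥ V_ov = 1.36 V, the device is in saturation.
I_D = ½ k_n V_ov² = 0.5 × 2.82 × 1.36² = 2.62 mA.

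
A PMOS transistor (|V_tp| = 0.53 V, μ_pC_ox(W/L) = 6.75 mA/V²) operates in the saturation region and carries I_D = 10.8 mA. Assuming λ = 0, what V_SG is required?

In saturation I_D = ½ k_p (V_SG − |V_tp|)², so V_SG − |V_tp| = √(2 I_D / k_p) = √(2 × 10.8 / 6.75) = 1.79 V.
V_SG = 0.53 + 1.79 = 2.32 V.

V_SG = 2.32 V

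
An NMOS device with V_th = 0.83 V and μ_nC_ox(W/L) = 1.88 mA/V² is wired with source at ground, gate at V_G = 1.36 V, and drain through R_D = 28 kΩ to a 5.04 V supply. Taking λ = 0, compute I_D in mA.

V_GS = V_G = 1.36 V, so V_ov = 1.36 − 0.83 = 0.53 V.
Assume saturation: I_D = ½ k_n V_ov² = 0.5 × 1.88 × 0.53² = 0.264 mA, giving V_DS = V_DD − I_D R_D = 5.04 − 0.264 × 28 = -2.35 V.
But -2.35 V < V_ov = 0.53 V, so the device is actually in triode.
In triode I_D = k_n[V_ov V_DS − ½ V_DS²] and I_D = (V_DD − V_DS)/R_D. Equating: 26.3 V_DS² − 28.9 V_DS + 5.04 = 0, giving V_DS = 0.217 V (the root below V_ov).
I_D = (5.04 − 0.217) / 28 = 0.172 mA.

I_D = 0.172 mA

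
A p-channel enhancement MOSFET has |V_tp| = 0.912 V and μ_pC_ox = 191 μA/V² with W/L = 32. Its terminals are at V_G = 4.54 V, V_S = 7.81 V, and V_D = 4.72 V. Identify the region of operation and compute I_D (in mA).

Saturation; I_D = 17.0 mA

V_SG = V_S − V_G = 7.81 − 4.54 = 3.27 V; V_SD = V_S − V_D = 7.81 − 4.72 = 3.09 V.
k_p = μ_pC_ox · (W/L) = 6.112 mA/V².
V_ov = V_SG − |V_tp| = 3.27 − 0.912 = 2.36 V.
Since V_SD = 3.09 V ≥ V_ov = 2.36 V, the device is in saturation.
I_D = ½ k_p V_ov² = 0.5 × 6.112 × 2.36² = 17 mA.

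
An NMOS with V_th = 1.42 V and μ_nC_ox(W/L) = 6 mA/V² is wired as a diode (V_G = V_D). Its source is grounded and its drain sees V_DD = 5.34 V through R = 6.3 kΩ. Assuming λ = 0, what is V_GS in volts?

With gate tied to drain, V_GS = V_DS ≥ V_GS − V_th, so the device is in saturation.
KCL at the drain: ½ k_n (V_GS − V_th)² = (V_DD − V_GS)/R.
Let x = V_GS − 1.42. Then 18.9 x² + x − 3.92 = 0, giving x = 0.43 V (positive root), so V_GS = 1.85 V.
I_D = (V_DD − V_GS)/R = (5.34 − 1.85) / 6.3 = 0.554 mA.

V_GS = 1.85 V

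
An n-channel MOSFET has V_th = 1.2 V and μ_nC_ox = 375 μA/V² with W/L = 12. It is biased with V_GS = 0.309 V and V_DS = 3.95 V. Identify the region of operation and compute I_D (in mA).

V_GS = 0.309 V < V_th = 1.2 V, so the transistor is in cutoff.

Cutoff; I_D = 0 mA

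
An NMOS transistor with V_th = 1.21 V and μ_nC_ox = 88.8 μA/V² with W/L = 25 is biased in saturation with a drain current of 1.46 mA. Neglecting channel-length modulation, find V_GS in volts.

k_n = μ_nC_ox · (W/L) = 2.22 mA/V².
In saturation I_D = ½ k_n (V_GS − V_th)², so V_GS − V_th = √(2 I_D / k_n) = √(2 × 1.46 / 2.22) = 1.15 V.
V_GS = 1.21 + 1.15 = 2.36 V.

V_GS = 2.36 V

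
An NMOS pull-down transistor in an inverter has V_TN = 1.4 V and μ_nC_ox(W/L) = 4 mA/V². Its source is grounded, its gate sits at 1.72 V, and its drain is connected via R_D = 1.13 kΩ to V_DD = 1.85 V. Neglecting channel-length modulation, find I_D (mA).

I_D = 0.205 mA

V_GS = V_G = 1.72 V, so V_ov = 1.72 − 1.4 = 0.32 V.
Assume saturation: I_D = ½ k_n V_ov² = 0.5 × 4 × 0.32² = 0.205 mA, giving V_DS = V_DD − I_D R_D = 1.85 − 0.205 × 1.13 = 1.62 V.
V_DS = 1.62 V ≥ V_ov = 0.32 V, confirming saturation.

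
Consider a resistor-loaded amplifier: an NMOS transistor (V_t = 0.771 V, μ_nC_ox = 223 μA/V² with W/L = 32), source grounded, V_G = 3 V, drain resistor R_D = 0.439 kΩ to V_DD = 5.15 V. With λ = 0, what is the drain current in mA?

V_GS = V_G = 3 V, so V_ov = 3 − 0.771 = 2.23 V.
k_n = μ_nC_ox · (W/L) = 7.136 mA/V².
Assume saturation: I_D = ½ k_n V_ov² = 0.5 × 7.136 × 2.23² = 17.7 mA, giving V_DS = V_DD − I_D R_D = 5.15 − 17.7 × 0.439 = -2.63 V.
But -2.63 V < V_ov = 2.23 V, so the device is actually in triode.
In triode I_D = k_n[V_ov V_DS − ½ V_DS²] and I_D = (V_DD − V_DS)/R_D. Equating: 1.57 V_DS² − 7.983 V_DS + 5.15 = 0, giving V_DS = 0.758 V (the root below V_ov).
I_D = (5.15 − 0.758) / 0.439 = 10 mA.

I_D = 10.0 mA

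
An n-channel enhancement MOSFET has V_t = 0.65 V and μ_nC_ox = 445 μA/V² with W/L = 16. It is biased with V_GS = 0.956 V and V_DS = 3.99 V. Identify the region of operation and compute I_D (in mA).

k_n = μ_nC_ox · (W/L) = 7.12 mA/V².
V_ov = V_GS − V_t = 0.956 − 0.65 = 0.306 V.
Since V_DS = 3.99 V ≥ V_ov = 0.306 V, the device is in saturation.
I_D = ½ k_n V_ov² = 0.5 × 7.12 × 0.306² = 0.333 mA.

Saturation; I_D = 0.333 mA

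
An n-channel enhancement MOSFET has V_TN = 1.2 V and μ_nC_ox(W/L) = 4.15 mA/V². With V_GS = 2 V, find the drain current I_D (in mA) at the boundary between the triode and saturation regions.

I_D = 1.33 mA

At the boundary V_DS = V_ov = V_GS − V_TN = 2 − 1.2 = 0.8 V.
I_D = ½ k_n V_ov² = 0.5 × 4.15 × 0.8² = 1.33 mA.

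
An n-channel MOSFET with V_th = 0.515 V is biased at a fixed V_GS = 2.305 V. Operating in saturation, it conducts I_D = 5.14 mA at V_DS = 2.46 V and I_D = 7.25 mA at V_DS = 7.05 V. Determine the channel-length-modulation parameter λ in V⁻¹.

With V_GS fixed, I_D ∝ (1 + λ V_DS) in saturation, so I_D2/I_D1 = (1 + λ V_DS2)/(1 + λ V_DS1).
7.25/5.14 = 1.411 = (1 + 7.05 λ)/(1 + 2.46 λ).
Solving: λ (I_D1 V_DS2 − I_D2 V_DS1) = I_D2 − I_D1, so λ = (7.25 − 5.14) / (5.14 × 7.05 − 7.25 × 2.46) = 2.11 / 18.4 = 0.115 V⁻¹.

λ = 0.115 V⁻¹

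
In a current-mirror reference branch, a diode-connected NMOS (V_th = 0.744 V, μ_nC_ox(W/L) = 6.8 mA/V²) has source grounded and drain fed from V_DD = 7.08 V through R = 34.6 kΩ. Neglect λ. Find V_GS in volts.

With gate tied to drain, V_GS = V_DS ≥ V_GS − V_th, so the device is in saturation.
KCL at the drain: ½ k_n (V_GS − V_th)² = (V_DD − V_GS)/R.
Let x = V_GS − 0.744. Then 118 x² + x − 6.336 = 0, giving x = 0.228 V (positive root), so V_GS = 0.972 V.
I_D = (V_DD − V_GS)/R = (7.08 − 0.972) / 34.6 = 0.177 mA.

V_GS = 0.972 V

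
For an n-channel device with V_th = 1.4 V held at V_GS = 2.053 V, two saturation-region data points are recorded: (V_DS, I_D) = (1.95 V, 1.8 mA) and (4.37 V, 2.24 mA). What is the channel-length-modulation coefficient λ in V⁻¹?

λ = 0.126 V⁻¹

With V_GS fixed, I_D ∝ (1 + λ V_DS) in saturation, so I_D2/I_D1 = (1 + λ V_DS2)/(1 + λ V_DS1).
2.24/1.8 = 1.244 = (1 + 4.37 λ)/(1 + 1.95 λ).
Solving: λ (I_D1 V_DS2 − I_D2 V_DS1) = I_D2 − I_D1, so λ = (2.24 − 1.8) / (1.8 × 4.37 − 2.24 × 1.95) = 0.44 / 3.5 = 0.126 V⁻¹.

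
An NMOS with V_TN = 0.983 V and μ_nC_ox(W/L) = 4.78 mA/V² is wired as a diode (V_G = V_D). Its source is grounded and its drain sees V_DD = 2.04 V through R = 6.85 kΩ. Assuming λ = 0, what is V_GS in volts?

V_GS = 1.21 V

With gate tied to drain, V_GS = V_DS ≥ V_GS − V_TN, so the device is in saturation.
KCL at the drain: ½ k_n (V_GS − V_TN)² = (V_DD − V_GS)/R.
Let x = V_GS − 0.983. Then 16.4 x² + x − 1.057 = 0, giving x = 0.225 V (positive root), so V_GS = 1.21 V.
I_D = (V_DD − V_GS)/R = (2.04 − 1.21) / 6.85 = 0.121 mA.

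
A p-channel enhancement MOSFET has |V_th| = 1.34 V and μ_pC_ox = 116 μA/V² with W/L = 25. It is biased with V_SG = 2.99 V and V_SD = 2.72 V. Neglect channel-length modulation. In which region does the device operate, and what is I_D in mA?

k_p = μ_pC_ox · (W/L) = 2.9 mA/V².
V_ov = V_SG − |V_th| = 2.99 − 1.34 = 1.65 V.
Since V_SD = 2.72 V ≥ V_ov = 1.65 V, the device is in saturation.
I_D = ½ k_p V_ov² = 0.5 × 2.9 × 1.65² = 3.95 mA.

Saturation; I_D = 3.95 mA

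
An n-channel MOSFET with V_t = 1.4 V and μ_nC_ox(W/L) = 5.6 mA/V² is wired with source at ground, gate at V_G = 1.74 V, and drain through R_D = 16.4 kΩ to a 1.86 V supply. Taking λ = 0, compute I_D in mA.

I_D = 0.110 mA

V_GS = V_G = 1.74 V, so V_ov = 1.74 − 1.4 = 0.34 V.
Assume saturation: I_D = ½ k_n V_ov² = 0.5 × 5.6 × 0.34² = 0.324 mA, giving V_DS = V_DD − I_D R_D = 1.86 − 0.324 × 16.4 = -3.45 V.
But -3.45 V < V_ov = 0.34 V, so the device is actually in triode.
In triode I_D = k_n[V_ov V_DS − ½ V_DS²] and I_D = (V_DD − V_DS)/R_D. Equating: 45.9 V_DS² − 32.23 V_DS + 1.86 = 0, giving V_DS = 0.0635 V (the root below V_ov).
I_D = (1.86 − 0.0635) / 16.4 = 0.11 mA.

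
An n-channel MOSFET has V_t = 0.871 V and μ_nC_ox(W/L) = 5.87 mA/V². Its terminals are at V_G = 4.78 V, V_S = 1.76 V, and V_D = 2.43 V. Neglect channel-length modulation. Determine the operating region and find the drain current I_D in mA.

Triode; I_D = 7.13 mA

V_GS = V_G − V_S = 4.78 − 1.76 = 3.02 V; V_DS = V_D − V_S = 2.43 − 1.76 = 0.67 V.
V_ov = V_GS − V_t = 3.02 − 0.871 = 2.15 V.
Since V_DS = 0.67 V < V_ov = 2.15 V, the device is in the triode region.
I_D = k_n [V_ov · V_DS − ½ V_DS²] = 5.87 × [2.15 × 0.67 − 0.5 × 0.67²] = 7.13 mA.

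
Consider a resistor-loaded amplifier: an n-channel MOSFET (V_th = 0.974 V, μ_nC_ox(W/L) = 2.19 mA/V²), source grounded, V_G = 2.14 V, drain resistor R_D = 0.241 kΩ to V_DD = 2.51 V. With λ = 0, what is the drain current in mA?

I_D = 1.49 mA

V_GS = V_G = 2.14 V, so V_ov = 2.14 − 0.974 = 1.17 V.
Assume saturation: I_D = ½ k_n V_ov² = 0.5 × 2.19 × 1.17² = 1.49 mA, giving V_DS = V_DD − I_D R_D = 2.51 − 1.49 × 0.241 = 2.15 V.
V_DS = 2.15 V ≥ V_ov = 1.17 V, confirming saturation.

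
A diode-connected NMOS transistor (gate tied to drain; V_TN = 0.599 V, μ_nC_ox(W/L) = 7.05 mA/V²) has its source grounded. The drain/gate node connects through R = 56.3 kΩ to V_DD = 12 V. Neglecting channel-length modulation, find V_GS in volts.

With gate tied to drain, V_GS = V_DS ≥ V_GS − V_TN, so the device is in saturation.
KCL at the drain: ½ k_n (V_GS − V_TN)² = (V_DD − V_GS)/R.
Let x = V_GS − 0.599. Then 198 x² + x − 11.4 = 0, giving x = 0.237 V (positive root), so V_GS = 0.836 V.
I_D = (V_DD − V_GS)/R = (12 − 0.836) / 56.3 = 0.198 mA.

V_GS = 0.836 V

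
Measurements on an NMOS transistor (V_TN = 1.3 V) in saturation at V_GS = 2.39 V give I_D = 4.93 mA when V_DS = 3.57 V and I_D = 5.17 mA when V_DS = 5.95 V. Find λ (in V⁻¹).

λ = 0.0221 V⁻¹

With V_GS fixed, I_D ∝ (1 + λ V_DS) in saturation, so I_D2/I_D1 = (1 + λ V_DS2)/(1 + λ V_DS1).
5.17/4.93 = 1.049 = (1 + 5.95 λ)/(1 + 3.57 λ).
Solving: λ (I_D1 V_DS2 − I_D2 V_DS1) = I_D2 − I_D1, so λ = (5.17 − 4.93) / (4.93 × 5.95 − 5.17 × 3.57) = 0.24 / 10.9 = 0.0221 V⁻¹.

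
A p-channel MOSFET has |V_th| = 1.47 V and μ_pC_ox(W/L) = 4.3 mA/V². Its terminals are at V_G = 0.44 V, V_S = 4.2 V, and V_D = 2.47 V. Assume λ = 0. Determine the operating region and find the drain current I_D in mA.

V_SG = V_S − V_G = 4.2 − 0.44 = 3.76 V; V_SD = V_S − V_D = 4.2 − 2.47 = 1.73 V.
V_ov = V_SG − |V_th| = 3.76 − 1.47 = 2.29 V.
Since V_SD = 1.73 V < V_ov = 2.29 V, the device is in the triode region.
I_D = k_p [V_ov · V_SD − ½ V_SD²] = 4.3 × [2.29 × 1.73 − 0.5 × 1.73²] = 10.6 mA.

Triode; I_D = 10.6 mA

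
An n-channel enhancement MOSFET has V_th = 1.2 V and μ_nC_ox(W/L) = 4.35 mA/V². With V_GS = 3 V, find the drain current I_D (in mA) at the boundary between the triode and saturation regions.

I_D = 7.05 mA

At the boundary V_DS = V_ov = V_GS − V_th = 3 − 1.2 = 1.8 V.
I_D = ½ k_n V_ov² = 0.5 × 4.35 × 1.8² = 7.05 mA.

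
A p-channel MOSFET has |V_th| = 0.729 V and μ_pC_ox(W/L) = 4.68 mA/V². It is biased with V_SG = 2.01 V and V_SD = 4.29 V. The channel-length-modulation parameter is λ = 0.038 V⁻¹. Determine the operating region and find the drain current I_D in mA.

Saturation; I_D = 4.47 mA

V_ov = V_SG − |V_th| = 2.01 − 0.729 = 1.28 V.
Since V_SD = 4.29 V ≥ V_ov = 1.28 V, the device is in saturation.
I_D = ½ k_p V_ov² (1 + λ V_SD) = 0.5 × 4.68 × 1.28² × (1 + 0.038 × 4.29) = 4.47 mA.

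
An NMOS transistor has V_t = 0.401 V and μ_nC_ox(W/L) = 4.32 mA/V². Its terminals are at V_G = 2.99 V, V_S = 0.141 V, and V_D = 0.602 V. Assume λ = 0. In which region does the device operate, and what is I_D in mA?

V_GS = V_G − V_S = 2.99 − 0.141 = 2.85 V; V_DS = V_D − V_S = 0.602 − 0.141 = 0.461 V.
V_ov = V_GS − V_t = 2.85 − 0.401 = 2.45 V.
Since V_DS = 0.461 V < V_ov = 2.45 V, the device is in the triode region.
I_D = k_n [V_ov · V_DS − ½ V_DS²] = 4.32 × [2.45 × 0.461 − 0.5 × 0.461²] = 4.42 mA.

Triode; I_D = 4.42 mA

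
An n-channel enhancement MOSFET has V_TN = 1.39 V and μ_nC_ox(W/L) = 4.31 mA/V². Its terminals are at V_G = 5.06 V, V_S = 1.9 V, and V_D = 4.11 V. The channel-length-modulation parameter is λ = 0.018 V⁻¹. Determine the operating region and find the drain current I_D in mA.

Saturation; I_D = 7.02 mA

V_GS = V_G − V_S = 5.06 − 1.9 = 3.16 V; V_DS = V_D − V_S = 4.11 − 1.9 = 2.21 V.
V_ov = V_GS − V_TN = 3.16 − 1.39 = 1.77 V.
Since V_DS = 2.21 V ≥ V_ov = 1.77 V, the device is in saturation.
I_D = ½ k_n V_ov² (1 + λ V_DS) = 0.5 × 4.31 × 1.77² × (1 + 0.018 × 2.21) = 7.02 mA.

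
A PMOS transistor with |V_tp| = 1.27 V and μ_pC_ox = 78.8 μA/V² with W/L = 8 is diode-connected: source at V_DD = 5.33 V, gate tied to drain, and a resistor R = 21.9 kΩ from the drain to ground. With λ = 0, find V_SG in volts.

With gate tied to drain, V_SG = V_SD ≥ V_SG − |V_tp|, so the device is in saturation.
k_p = μ_pC_ox · (W/L) = 0.6304 mA/V².
KCL at the drain: ½ k_p (V_SG − |V_tp|)² = (V_DD − V_SG)/R.
Let x = V_SG − 1.27. Then 6.9 x² + x − 4.06 = 0, giving x = 0.698 V (positive root), so V_SG = 1.97 V.
I_D = (V_DD − V_SG)/R = (5.33 − 1.97) / 21.9 = 0.154 mA.

V_SG = 1.97 V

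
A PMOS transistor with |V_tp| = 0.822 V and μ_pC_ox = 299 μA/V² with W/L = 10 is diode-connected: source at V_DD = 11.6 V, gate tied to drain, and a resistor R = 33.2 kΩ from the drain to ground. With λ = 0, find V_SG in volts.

With gate tied to drain, V_SG = V_SD ≥ V_SG − |V_tp|, so the device is in saturation.
k_p = μ_pC_ox · (W/L) = 2.99 mA/V².
KCL at the drain: ½ k_p (V_SG − |V_tp|)² = (V_DD − V_SG)/R.
Let x = V_SG − 0.822. Then 49.6 x² + x − 10.78 = 0, giving x = 0.456 V (positive root), so V_SG = 1.28 V.
I_D = (V_DD − V_SG)/R = (11.6 − 1.28) / 33.2 = 0.311 mA.

V_SG = 1.28 V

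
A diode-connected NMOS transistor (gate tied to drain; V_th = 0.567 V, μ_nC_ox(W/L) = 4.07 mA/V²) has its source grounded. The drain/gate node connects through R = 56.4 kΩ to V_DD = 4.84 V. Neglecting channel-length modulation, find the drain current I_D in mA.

With gate tied to drain, V_GS = V_DS ≥ V_GS − V_th, so the device is in saturation.
KCL at the drain: ½ k_n (V_GS − V_th)² = (V_DD − V_GS)/R.
Let x = V_GS − 0.567. Then 115 x² + x − 4.273 = 0, giving x = 0.189 V (positive root), so V_GS = 0.756 V.
I_D = (V_DD − V_GS)/R = (4.84 − 0.756) / 56.4 = 0.0724 mA.

I_D = 0.0724 mA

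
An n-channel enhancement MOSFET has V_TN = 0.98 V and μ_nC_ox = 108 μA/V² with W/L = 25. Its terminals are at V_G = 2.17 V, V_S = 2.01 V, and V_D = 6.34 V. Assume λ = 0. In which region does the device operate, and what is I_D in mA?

V_GS = V_G − V_S = 2.17 − 2.01 = 0.16 V; V_DS = V_D − V_S = 6.34 − 2.01 = 4.33 V.
V_GS = 0.16 V < V_TN = 0.98 V, so the transistor is in cutoff.

Cutoff; I_D = 0 mA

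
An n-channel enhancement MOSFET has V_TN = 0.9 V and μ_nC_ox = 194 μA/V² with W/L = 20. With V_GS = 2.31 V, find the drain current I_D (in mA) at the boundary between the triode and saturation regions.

I_D = 3.86 mA

At the boundary V_DS = V_ov = V_GS − V_TN = 2.31 − 0.9 = 1.41 V.
k_n = μ_nC_ox · (W/L) = 3.88 mA/V².
I_D = ½ k_n V_ov² = 0.5 × 3.88 × 1.41² = 3.86 mA.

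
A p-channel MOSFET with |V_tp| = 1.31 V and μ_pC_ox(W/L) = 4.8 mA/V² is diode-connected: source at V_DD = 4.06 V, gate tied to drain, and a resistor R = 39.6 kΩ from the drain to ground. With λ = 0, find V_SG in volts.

With gate tied to drain, V_SG = V_SD ≥ V_SG − |V_tp|, so the device is in saturation.
KCL at the drain: ½ k_p (V_SG − |V_tp|)² = (V_DD − V_SG)/R.
Let x = V_SG − 1.31. Then 95 x² + x − 2.75 = 0, giving x = 0.165 V (positive root), so V_SG = 1.47 V.
I_D = (V_DD − V_SG)/R = (4.06 − 1.47) / 39.6 = 0.0653 mA.

V_SG = 1.47 V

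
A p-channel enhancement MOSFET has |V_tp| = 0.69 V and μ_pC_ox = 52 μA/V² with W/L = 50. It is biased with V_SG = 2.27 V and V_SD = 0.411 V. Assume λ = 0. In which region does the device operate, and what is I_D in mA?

Triode; I_D = 1.47 mA

k_p = μ_pC_ox · (W/L) = 2.6 mA/V².
V_ov = V_SG − |V_tp| = 2.27 − 0.69 = 1.58 V.
Since V_SD = 0.411 V < V_ov = 1.58 V, the device is in the triode region.
I_D = k_p [V_ov · V_SD − ½ V_SD²] = 2.6 × [1.58 × 0.411 − 0.5 × 0.411²] = 1.47 mA.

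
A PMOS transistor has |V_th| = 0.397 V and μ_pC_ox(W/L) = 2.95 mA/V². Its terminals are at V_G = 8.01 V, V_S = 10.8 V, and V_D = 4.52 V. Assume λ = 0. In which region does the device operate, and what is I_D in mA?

V_SG = V_S − V_G = 10.8 − 8.01 = 2.79 V; V_SD = V_S − V_D = 10.8 − 4.52 = 6.28 V.
V_ov = V_SG − |V_th| = 2.79 − 0.397 = 2.39 V.
Since V_SD = 6.28 V ≥ V_ov = 2.39 V, the device is in saturation.
I_D = ½ k_p V_ov² = 0.5 × 2.95 × 2.39² = 8.45 mA.

Saturation; I_D = 8.45 mA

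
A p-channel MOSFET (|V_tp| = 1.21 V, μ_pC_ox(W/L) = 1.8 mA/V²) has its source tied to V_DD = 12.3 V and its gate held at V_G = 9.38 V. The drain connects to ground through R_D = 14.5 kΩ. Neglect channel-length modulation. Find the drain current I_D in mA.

V_SG = V_DD − V_G = 12.3 − 9.38 = 2.92 V, so V_ov = 2.92 − 1.21 = 1.71 V.
Assume saturation: I_D = ½ k_p V_ov² = 0.5 × 1.8 × 1.71² = 2.63 mA, giving V_SD = V_DD − I_D R_D = 12.3 − 2.63 × 14.5 = -25.9 V.
But -25.9 V < V_ov = 1.71 V, so the device is actually in triode.
In triode I_D = k_p[V_ov V_SD − ½ V_SD²] and I_D = (V_DD − V_SD)/R_D. Equating: 13.1 V_SD² − 45.63 V_SD + 12.3 = 0, giving V_SD = 0.294 V (the root below V_ov).
I_D = (12.3 − 0.294) / 14.5 = 0.828 mA.

I_D = 0.828 mA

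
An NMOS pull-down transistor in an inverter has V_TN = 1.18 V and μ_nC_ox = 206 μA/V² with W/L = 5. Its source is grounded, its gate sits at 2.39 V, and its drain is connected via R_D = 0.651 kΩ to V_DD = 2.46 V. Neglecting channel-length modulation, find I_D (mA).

I_D = 0.754 mA

V_GS = V_G = 2.39 V, so V_ov = 2.39 − 1.18 = 1.21 V.
k_n = μ_nC_ox · (W/L) = 1.03 mA/V².
Assume saturation: I_D = ½ k_n V_ov² = 0.5 × 1.03 × 1.21² = 0.754 mA, giving V_DS = V_DD − I_D R_D = 2.46 − 0.754 × 0.651 = 1.97 V.
V_DS = 1.97 V ≥ V_ov = 1.21 V, confirming saturation.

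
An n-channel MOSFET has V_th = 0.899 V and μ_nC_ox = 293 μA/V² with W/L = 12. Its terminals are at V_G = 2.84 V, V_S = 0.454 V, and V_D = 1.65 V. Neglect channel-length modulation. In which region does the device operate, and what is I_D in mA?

V_GS = V_G − V_S = 2.84 − 0.454 = 2.39 V; V_DS = V_D − V_S = 1.65 − 0.454 = 1.2 V.
k_n = μ_nC_ox · (W/L) = 3.516 mA/V².
V_ov = V_GS − V_th = 2.39 − 0.899 = 1.49 V.
Since V_DS = 1.2 V < V_ov = 1.49 V, the device is in the triode region.
I_D = k_n [V_ov · V_DS − ½ V_DS²] = 3.516 × [1.49 × 1.2 − 0.5 × 1.2²] = 3.74 mA.

Triode; I_D = 3.74 mA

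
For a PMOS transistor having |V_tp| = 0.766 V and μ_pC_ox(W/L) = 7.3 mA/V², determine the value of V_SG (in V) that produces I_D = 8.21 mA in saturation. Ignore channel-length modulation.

V_SG = 2.27 V

In saturation I_D = ½ k_p (V_SG − |V_tp|)², so V_SG − |V_tp| = √(2 I_D / k_p) = √(2 × 8.21 / 7.3) = 1.5 V.
V_SG = 0.766 + 1.5 = 2.27 V.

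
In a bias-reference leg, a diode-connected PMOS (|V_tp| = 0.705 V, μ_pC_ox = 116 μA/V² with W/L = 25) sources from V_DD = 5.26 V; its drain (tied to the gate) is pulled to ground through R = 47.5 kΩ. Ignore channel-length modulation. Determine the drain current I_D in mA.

I_D = 0.0906 mA

With gate tied to drain, V_SG = V_SD ≥ V_SG − |V_tp|, so the device is in saturation.
k_p = μ_pC_ox · (W/L) = 2.9 mA/V².
KCL at the drain: ½ k_p (V_SG − |V_tp|)² = (V_DD − V_SG)/R.
Let x = V_SG − 0.705. Then 68.9 x² + x − 4.555 = 0, giving x = 0.25 V (positive root), so V_SG = 0.955 V.
I_D = (V_DD − V_SG)/R = (5.26 − 0.955) / 47.5 = 0.0906 mA.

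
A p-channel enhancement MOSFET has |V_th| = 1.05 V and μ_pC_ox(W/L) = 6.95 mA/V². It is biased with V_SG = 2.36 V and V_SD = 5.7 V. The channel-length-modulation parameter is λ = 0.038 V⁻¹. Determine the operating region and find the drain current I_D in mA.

V_ov = V_SG − |V_th| = 2.36 − 1.05 = 1.31 V.
Since V_SD = 5.7 V ≥ V_ov = 1.31 V, the device is in saturation.
I_D = ½ k_p V_ov² (1 + λ V_SD) = 0.5 × 6.95 × 1.31² × (1 + 0.038 × 5.7) = 7.26 mA.

Saturation; I_D = 7.26 mA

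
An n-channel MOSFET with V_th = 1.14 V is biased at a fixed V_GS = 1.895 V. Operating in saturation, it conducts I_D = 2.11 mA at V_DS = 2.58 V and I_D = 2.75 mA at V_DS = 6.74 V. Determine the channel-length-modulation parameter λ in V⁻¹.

λ = 0.0898 V⁻¹

With V_GS fixed, I_D ∝ (1 + λ V_DS) in saturation, so I_D2/I_D1 = (1 + λ V_DS2)/(1 + λ V_DS1).
2.75/2.11 = 1.303 = (1 + 6.74 λ)/(1 + 2.58 λ).
Solving: λ (I_D1 V_DS2 − I_D2 V_DS1) = I_D2 − I_D1, so λ = (2.75 − 2.11) / (2.11 × 6.74 − 2.75 × 2.58) = 0.64 / 7.13 = 0.0898 V⁻¹.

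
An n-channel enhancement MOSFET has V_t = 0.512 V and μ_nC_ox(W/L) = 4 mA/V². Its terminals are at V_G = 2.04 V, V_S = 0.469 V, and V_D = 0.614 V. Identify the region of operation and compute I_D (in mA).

V_GS = V_G − V_S = 2.04 − 0.469 = 1.57 V; V_DS = V_D − V_S = 0.614 − 0.469 = 0.145 V.
V_ov = V_GS − V_t = 1.57 − 0.512 = 1.06 V.
Since V_DS = 0.145 V < V_ov = 1.06 V, the device is in the triode region.
I_D = k_n [V_ov · V_DS − ½ V_DS²] = 4 × [1.06 × 0.145 − 0.5 × 0.145²] = 0.572 mA.

Triode; I_D = 0.572 mA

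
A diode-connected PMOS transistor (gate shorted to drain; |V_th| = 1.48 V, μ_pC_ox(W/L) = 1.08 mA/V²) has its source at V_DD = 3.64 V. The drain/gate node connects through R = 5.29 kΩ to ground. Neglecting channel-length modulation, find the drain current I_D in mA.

With gate tied to drain, V_SG = V_SD ≥ V_SG − |V_th|, so the device is in saturation.
KCL at the drain: ½ k_p (V_SG − |V_th|)² = (V_DD − V_SG)/R.
Let x = V_SG − 1.48. Then 2.86 x² + x − 2.16 = 0, giving x = 0.712 V (positive root), so V_SG = 2.19 V.
I_D = (V_DD − V_SG)/R = (3.64 − 2.19) / 5.29 = 0.274 mA.

I_D = 0.274 mA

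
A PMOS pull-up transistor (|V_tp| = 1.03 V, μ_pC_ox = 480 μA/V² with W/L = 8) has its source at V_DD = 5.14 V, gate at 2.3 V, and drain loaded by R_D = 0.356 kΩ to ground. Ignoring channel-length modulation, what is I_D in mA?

V_SG = V_DD − V_G = 5.14 − 2.3 = 2.84 V, so V_ov = 2.84 − 1.03 = 1.81 V.
k_p = μ_pC_ox · (W/L) = 3.84 mA/V².
Assume saturation: I_D = ½ k_p V_ov² = 0.5 × 3.84 × 1.81² = 6.29 mA, giving V_SD = V_DD − I_D R_D = 5.14 − 6.29 × 0.356 = 2.9 V.
V_SD = 2.9 V ≥ V_ov = 1.81 V, confirming saturation.

I_D = 6.29 mA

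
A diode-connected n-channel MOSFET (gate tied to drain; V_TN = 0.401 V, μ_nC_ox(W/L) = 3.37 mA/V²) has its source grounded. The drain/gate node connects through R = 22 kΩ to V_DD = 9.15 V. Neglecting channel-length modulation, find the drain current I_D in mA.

I_D = 0.376 mA

With gate tied to drain, V_GS = V_DS ≥ V_GS − V_TN, so the device is in saturation.
KCL at the drain: ½ k_n (V_GS − V_TN)² = (V_DD − V_GS)/R.
Let x = V_GS − 0.401. Then 37.1 x² + x − 8.749 = 0, giving x = 0.473 V (positive root), so V_GS = 0.874 V.
I_D = (V_DD − V_GS)/R = (9.15 − 0.874) / 22 = 0.376 mA.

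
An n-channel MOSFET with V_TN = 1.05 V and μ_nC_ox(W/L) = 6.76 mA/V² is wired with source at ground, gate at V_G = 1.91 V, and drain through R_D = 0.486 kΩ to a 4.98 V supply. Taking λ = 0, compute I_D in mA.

V_GS = V_G = 1.91 V, so V_ov = 1.91 − 1.05 = 0.86 V.
Assume saturation: I_D = ½ k_n V_ov² = 0.5 × 6.76 × 0.86² = 2.5 mA, giving V_DS = V_DD − I_D R_D = 4.98 − 2.5 × 0.486 = 3.77 V.
V_DS = 3.77 V ≥ V_ov = 0.86 V, confirming saturation.

I_D = 2.50 mA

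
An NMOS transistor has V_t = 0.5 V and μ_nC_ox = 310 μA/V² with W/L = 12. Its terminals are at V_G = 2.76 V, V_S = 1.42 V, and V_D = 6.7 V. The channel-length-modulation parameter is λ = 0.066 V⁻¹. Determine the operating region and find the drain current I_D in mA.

V_GS = V_G − V_S = 2.76 − 1.42 = 1.34 V; V_DS = V_D − V_S = 6.7 − 1.42 = 5.28 V.
k_n = μ_nC_ox · (W/L) = 3.72 mA/V².
V_ov = V_GS − V_t = 1.34 − 0.5 = 0.84 V.
Since V_DS = 5.28 V ≥ V_ov = 0.84 V, the device is in saturation.
I_D = ½ k_n V_ov² (1 + λ V_DS) = 0.5 × 3.72 × 0.84² × (1 + 0.066 × 5.28) = 1.77 mA.

Saturation; I_D = 1.77 mA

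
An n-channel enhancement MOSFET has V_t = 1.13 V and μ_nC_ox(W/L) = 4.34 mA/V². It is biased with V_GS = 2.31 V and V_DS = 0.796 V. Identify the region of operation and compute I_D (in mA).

Triode; I_D = 2.70 mA

V_ov = V_GS − V_t = 2.31 − 1.13 = 1.18 V.
Since V_DS = 0.796 V < V_ov = 1.18 V, the device is in the triode region.
I_D = k_n [V_ov · V_DS − ½ V_DS²] = 4.34 × [1.18 × 0.796 − 0.5 × 0.796²] = 2.7 mA.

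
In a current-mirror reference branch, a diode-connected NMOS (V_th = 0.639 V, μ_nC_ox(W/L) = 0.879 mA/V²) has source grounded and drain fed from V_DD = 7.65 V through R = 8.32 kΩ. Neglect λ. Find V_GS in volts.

With gate tied to drain, V_GS = V_DS ≥ V_GS − V_th, so the device is in saturation.
KCL at the drain: ½ k_n (V_GS − V_th)² = (V_DD − V_GS)/R.
Let x = V_GS − 0.639. Then 3.66 x² + x − 7.011 = 0, giving x = 1.25 V (positive root), so V_GS = 1.89 V.
I_D = (V_DD − V_GS)/R = (7.65 − 1.89) / 8.32 = 0.692 mA.

V_GS = 1.89 V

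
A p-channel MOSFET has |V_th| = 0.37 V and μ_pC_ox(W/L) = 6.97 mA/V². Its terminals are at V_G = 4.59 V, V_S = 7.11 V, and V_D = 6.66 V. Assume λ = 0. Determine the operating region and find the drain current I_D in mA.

V_SG = V_S − V_G = 7.11 − 4.59 = 2.52 V; V_SD = V_S − V_D = 7.11 − 6.66 = 0.45 V.
V_ov = V_SG − |V_th| = 2.52 − 0.37 = 2.15 V.
Since V_SD = 0.45 V < V_ov = 2.15 V, the device is in the triode region.
I_D = k_p [V_ov · V_SD − ½ V_SD²] = 6.97 × [2.15 × 0.45 − 0.5 × 0.45²] = 6.04 mA.

Triode; I_D = 6.04 mA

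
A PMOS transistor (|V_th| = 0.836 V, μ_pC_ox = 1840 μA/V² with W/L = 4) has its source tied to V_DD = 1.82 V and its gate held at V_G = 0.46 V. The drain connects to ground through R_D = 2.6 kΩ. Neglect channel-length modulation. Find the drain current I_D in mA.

V_SG = V_DD − V_G = 1.82 − 0.46 = 1.36 V, so V_ov = 1.36 − 0.836 = 0.524 V.
k_p = μ_pC_ox · (W/L) = 7.36 mA/V².
Assume saturation: I_D = ½ k_p V_ov² = 0.5 × 7.36 × 0.524² = 1.01 mA, giving V_SD = V_DD − I_D R_D = 1.82 − 1.01 × 2.6 = -0.807 V.
But -0.807 V < V_ov = 0.524 V, so the device is actually in triode.
In triode I_D = k_p[V_ov V_SD − ½ V_SD²] and I_D = (V_DD − V_SD)/R_D. Equating: 9.57 V_SD² − 11.03 V_SD + 1.82 = 0, giving V_SD = 0.2 V (the root below V_ov).
I_D = (1.82 − 0.2) / 2.6 = 0.623 mA.

I_D = 0.623 mA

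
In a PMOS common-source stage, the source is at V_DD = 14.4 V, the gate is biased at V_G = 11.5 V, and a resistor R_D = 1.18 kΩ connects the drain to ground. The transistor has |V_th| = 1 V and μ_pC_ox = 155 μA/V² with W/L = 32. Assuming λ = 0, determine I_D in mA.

I_D = 8.95 mA

V_SG = V_DD − V_G = 14.4 − 11.5 = 2.9 V, so V_ov = 2.9 − 1 = 1.9 V.
k_p = μ_pC_ox · (W/L) = 4.96 mA/V².
Assume saturation: I_D = ½ k_p V_ov² = 0.5 × 4.96 × 1.9² = 8.95 mA, giving V_SD = V_DD − I_D R_D = 14.4 − 8.95 × 1.18 = 3.84 V.
V_SD = 3.84 V ≥ V_ov = 1.9 V, confirming saturation.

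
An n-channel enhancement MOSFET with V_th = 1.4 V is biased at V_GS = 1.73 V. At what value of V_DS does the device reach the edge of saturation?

V_DS,sat = 0.330 V

The boundary between triode and saturation is V_DS = V_GS − V_th = V_ov.
V_ov = 1.73 − 1.4 = 0.33 V.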